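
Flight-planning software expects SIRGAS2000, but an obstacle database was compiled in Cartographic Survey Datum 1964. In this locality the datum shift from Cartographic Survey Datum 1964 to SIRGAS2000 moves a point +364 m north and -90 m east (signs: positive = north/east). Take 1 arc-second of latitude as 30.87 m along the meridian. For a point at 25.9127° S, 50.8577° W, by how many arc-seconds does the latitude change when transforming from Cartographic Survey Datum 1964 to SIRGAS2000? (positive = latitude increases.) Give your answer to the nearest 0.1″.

1″ of latitude = 30.87 m, so Δφ = 364.0 / 30.87 = 11.791″.

Δφ = 11.8″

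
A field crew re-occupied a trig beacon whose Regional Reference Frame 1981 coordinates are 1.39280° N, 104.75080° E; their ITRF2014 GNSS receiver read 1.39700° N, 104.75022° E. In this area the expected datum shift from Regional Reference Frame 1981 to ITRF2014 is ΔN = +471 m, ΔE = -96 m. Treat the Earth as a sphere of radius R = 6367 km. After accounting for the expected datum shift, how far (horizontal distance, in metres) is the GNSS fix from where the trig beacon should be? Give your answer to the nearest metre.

Observed coordinate differences: Δφ = +0.00420°, Δλ = -0.00058°.
Converting to metres (1° lat = 111125 m, cos φ = 0.999705): observed ΔN = 466.7 m, observed ΔE = -64.4 m.
Subtracting the expected shift leaves a residual of 466.7 − (471) = -4.3 m north and -64.4 − (-96) = 31.6 m east.
Residual distance = √((-4.3)² + 31.6²) = 31.9 m.

32 m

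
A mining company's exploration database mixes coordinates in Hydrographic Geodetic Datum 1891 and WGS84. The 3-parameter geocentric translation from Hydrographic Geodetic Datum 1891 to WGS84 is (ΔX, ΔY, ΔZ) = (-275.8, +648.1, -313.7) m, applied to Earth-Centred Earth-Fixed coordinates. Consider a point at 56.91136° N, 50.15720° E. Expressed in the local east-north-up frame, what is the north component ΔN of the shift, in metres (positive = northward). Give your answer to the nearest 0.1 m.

The local north axis is (−sin φ cos λ, −sin φ sin λ, cos φ), giving ΔN = 148.044 − 416.915 − 171.260 = -440.13 m.

ΔN = -440.1 m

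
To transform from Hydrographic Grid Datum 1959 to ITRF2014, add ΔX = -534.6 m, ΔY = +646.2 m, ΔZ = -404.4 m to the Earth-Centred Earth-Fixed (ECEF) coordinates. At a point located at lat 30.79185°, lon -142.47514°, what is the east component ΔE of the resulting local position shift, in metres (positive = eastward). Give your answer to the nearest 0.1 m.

ΔE = -838.1 m

The local east axis at (φ, λ) is (−sin λ, cos λ, 0), so ΔE = −sin(-142.47514°)·(-534.6) + cos(-142.47514°)·646.2 = -838.12 m.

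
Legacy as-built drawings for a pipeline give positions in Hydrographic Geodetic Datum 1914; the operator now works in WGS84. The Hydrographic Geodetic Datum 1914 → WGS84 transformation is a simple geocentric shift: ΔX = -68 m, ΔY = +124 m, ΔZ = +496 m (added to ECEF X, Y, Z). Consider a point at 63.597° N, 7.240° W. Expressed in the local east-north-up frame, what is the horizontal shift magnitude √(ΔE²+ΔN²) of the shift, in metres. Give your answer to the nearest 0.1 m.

The local east axis at (φ, λ) is (−sin λ, cos λ, 0), so ΔE = −sin(-7.240°)·(-68) + cos(-7.240°)·124 = 114.44 m.
The local north axis is (−sin φ cos λ, −sin φ sin λ, cos φ), giving ΔN = 60.421 + 13.997 + 220.562 = 294.98 m.
Horizontal magnitude = √(ΔE² + ΔN²) = √(114.44² + 294.98²) = 316.40 m.

316.4 m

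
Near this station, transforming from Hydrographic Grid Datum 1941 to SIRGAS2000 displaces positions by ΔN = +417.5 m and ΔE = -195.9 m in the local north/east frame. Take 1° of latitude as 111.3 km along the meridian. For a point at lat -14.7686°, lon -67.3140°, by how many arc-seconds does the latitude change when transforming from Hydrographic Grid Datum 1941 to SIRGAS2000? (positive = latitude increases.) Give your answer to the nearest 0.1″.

Δφ = 13.5″

1° of latitude = 111.3 km, so Δφ = 417.5 / 111300 = 0.0037511° = 13.504″.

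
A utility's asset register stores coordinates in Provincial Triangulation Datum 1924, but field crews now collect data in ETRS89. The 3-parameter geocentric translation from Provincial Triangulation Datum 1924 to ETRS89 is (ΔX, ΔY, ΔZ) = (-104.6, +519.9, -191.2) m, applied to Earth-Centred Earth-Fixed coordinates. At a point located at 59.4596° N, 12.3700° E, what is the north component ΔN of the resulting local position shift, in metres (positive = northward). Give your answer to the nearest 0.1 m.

The local north axis is (−sin φ cos λ, −sin φ sin λ, cos φ), giving ΔN = 87.998 − 95.924 − 97.157 = -105.08 m.

ΔN = -105.1 m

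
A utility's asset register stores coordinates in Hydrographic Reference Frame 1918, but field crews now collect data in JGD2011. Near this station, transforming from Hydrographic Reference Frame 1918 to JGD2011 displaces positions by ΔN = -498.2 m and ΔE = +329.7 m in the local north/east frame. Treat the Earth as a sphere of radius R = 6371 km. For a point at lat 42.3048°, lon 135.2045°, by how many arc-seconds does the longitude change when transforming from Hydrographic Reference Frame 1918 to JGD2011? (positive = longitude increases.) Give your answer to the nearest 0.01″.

Δλ = 14.43″

At latitude 42.3048°, cos φ = 0.739575.
One radian of longitude at latitude φ spans R cos φ, so Δλ = ΔE / (R cos φ) = 329.7 / (6371000 × 0.739575) = 6.9973e-05 rad = 14.433″.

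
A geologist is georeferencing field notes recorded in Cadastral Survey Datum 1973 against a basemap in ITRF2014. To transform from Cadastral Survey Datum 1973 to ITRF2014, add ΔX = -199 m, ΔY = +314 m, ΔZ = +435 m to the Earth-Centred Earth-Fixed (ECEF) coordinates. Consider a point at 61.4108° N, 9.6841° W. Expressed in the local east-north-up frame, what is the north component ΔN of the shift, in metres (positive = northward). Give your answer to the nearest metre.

ΔN = 427 m

The local north axis is (−sin φ cos λ, −sin φ sin λ, cos φ), giving ΔN = 172.247 + 46.380 + 208.159 = 426.79 m.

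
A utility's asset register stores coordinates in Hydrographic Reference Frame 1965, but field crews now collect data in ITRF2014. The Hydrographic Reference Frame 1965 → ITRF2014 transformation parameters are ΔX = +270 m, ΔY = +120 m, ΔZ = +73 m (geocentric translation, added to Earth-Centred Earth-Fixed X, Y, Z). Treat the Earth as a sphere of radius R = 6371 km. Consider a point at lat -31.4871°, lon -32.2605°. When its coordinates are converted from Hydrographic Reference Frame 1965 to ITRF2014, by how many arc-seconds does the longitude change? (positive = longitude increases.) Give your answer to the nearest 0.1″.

Δλ = 9.3″

sin φ = -0.522307, cos φ = 0.852758, sin λ = -0.533769, cos λ = 0.845630.
East component: ΔE = −sin λ·ΔX + cos λ·ΔY = −(-0.533769)(270) + (0.845630)(120) = 245.59 m.
1° of latitude spans πR/180 = 111195 m; at latitude φ, 1° of longitude spans that × cos φ = 94822.3 m, so Δλ = 245.59 / 94822.3 × 3600 = 9.324″.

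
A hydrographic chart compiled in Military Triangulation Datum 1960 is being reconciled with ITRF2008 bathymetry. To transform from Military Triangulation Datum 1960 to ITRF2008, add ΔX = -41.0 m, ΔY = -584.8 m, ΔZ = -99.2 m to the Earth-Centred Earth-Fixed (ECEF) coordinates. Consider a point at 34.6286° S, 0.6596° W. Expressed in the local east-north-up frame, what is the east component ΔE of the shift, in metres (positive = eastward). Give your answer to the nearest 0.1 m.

The local east axis at (φ, λ) is (−sin λ, cos λ, 0), so ΔE = −sin(-0.6596°)·(-41.0) + cos(-0.6596°)·(-584.8) = -585.23 m.

ΔE = -585.2 m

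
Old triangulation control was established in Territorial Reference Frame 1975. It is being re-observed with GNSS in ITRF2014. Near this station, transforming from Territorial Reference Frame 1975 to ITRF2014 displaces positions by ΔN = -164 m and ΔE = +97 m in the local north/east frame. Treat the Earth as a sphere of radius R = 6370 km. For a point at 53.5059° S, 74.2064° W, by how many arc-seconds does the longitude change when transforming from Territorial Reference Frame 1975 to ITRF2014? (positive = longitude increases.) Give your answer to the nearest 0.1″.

At latitude -53.5059°, cos φ = 0.594740.
One radian of longitude at latitude φ spans R cos φ, so Δλ = ΔE / (R cos φ) = 97.0 / (6370000 × 0.594740) = 2.5604e-05 rad = 5.281″.

Δλ = 5.3″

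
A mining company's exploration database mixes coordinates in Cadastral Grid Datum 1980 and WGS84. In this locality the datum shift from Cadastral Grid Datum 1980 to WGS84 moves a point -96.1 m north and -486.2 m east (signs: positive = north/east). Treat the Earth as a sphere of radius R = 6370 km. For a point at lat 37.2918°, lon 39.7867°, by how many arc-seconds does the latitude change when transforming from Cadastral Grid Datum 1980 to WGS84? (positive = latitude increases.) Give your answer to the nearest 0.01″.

On a sphere of radius R, 1 rad of latitude = R, so Δφ = ΔN / R = -96.1 / 6370000 = -1.5086e-05 rad = -3.112″.

Δφ = -3.11″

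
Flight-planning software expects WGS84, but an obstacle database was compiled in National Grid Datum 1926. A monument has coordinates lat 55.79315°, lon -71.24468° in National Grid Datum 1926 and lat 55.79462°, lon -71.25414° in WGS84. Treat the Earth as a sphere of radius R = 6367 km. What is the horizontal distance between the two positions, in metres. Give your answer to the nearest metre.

613 m

Δφ = 55.79462° − 55.79315° = +0.00147°; Δλ = -71.25414° − -71.24468° = -0.00946°.
1° along a meridian = πR/180 = 111125 m.
ΔN = Δφ × 111125 = 163.4 m; ΔE = Δλ × 111125 × cos(55.79315°) = -0.00946 × 111125 × 0.562182 = -591.0 m.
Distance = √(ΔE² + ΔN²) = √((-591.0)² + 163.4²) = 613.2 m.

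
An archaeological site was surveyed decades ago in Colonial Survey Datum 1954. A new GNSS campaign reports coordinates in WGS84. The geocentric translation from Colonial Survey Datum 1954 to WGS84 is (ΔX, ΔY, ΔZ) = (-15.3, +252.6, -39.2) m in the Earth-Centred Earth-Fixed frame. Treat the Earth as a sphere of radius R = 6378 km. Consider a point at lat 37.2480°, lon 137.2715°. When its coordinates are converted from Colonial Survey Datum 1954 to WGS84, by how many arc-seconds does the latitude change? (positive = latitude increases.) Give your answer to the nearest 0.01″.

Δφ = -4.58″

sin φ = 0.605266, cos φ = 0.796023, sin λ = 0.678525, cos λ = -0.734577.
North component: ΔN = −sin φ cos λ·ΔX − sin φ sin λ·ΔY + cos φ·ΔZ = −(0.605266)(-0.734577)(-15.3) − (0.605266)(0.678525)(252.6) + (0.796023)(-39.2) = -141.75 m.
1° of latitude spans πR/180 = 111317 m, so Δφ = -141.75 / 111317 × 3600 = -4.584″.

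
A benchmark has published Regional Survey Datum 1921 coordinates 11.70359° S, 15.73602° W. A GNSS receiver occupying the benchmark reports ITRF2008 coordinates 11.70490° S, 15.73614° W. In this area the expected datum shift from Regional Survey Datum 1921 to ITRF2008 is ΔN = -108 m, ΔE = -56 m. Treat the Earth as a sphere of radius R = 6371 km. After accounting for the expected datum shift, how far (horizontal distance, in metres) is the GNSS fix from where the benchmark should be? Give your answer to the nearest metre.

Observed coordinate differences: Δφ = -0.00131°, Δλ = -0.00012°.
Converting to metres (1° lat = 111195 m, cos φ = 0.979210): observed ΔN = -145.7 m, observed ΔE = -13.1 m.
Subtracting the expected shift leaves a residual of -145.7 − (-108) = -37.7 m north and -13.1 − (-56) = 42.9 m east.
Residual distance = √((-37.7)² + 42.9²) = 57.1 m.

57 m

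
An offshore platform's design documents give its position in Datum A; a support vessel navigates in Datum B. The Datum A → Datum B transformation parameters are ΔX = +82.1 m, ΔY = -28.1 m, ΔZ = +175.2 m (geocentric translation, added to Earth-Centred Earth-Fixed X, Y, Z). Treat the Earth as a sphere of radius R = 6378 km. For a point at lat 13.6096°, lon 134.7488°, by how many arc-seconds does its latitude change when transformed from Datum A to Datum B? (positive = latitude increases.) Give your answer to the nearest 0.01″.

Δφ = 6.10″

sin φ = 0.235305, cos φ = 0.971922, sin λ = 0.710200, cos λ = -0.704000.
North component: ΔN = −sin φ cos λ·ΔX − sin φ sin λ·ΔY + cos φ·ΔZ = −(0.235305)(-0.704000)(82.1) − (0.235305)(0.710200)(-28.1) + (0.971922)(175.2) = 188.58 m.
1° of latitude spans πR/180 = 111317 m, so Δφ = 188.58 / 111317 × 3600 = 6.099″.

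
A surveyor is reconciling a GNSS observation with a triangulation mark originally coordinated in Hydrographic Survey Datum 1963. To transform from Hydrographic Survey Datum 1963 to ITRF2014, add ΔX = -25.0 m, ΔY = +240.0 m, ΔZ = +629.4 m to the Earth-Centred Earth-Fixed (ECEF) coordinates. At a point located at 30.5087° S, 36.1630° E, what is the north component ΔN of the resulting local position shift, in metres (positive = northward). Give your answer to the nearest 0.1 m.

At φ = -30.5087°, λ = 36.1630°: sin φ = -0.507669, cos φ = 0.861552, sin λ = 0.590084, cos λ = 0.807342.
ΔN = −sin φ cos λ·ΔX − sin φ sin λ·ΔY + cos φ·ΔZ = −(-0.507669)(0.807342)(-25.0) − (-0.507669)(0.590084)(240.0) + (0.861552)(629.4) = 603.91 m.

ΔN = 603.9 m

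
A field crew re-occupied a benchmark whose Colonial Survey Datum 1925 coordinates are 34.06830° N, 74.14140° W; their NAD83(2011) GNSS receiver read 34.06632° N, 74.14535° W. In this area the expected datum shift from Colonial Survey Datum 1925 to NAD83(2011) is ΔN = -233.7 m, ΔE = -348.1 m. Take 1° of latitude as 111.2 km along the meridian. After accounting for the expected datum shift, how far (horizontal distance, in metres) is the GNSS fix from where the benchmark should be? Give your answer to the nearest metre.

Observed coordinate differences: Δφ = -0.00198°, Δλ = -0.00395°.
Converting to metres (1° lat = 111200 m, cos φ = 0.828370): observed ΔN = -220.2 m, observed ΔE = -363.9 m.
Subtracting the expected shift leaves a residual of -220.2 − (-233.7) = 13.5 m north and -363.9 − (-348.1) = -15.8 m east.
Residual distance = √(13.5² + (-15.8)²) = 20.8 m.

21 m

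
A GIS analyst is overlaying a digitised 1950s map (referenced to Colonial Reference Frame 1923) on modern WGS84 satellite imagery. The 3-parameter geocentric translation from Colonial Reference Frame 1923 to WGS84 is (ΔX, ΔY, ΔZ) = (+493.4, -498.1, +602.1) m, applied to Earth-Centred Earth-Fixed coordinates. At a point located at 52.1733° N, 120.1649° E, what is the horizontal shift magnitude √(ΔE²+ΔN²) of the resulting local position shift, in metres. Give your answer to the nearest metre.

922 m

The local east axis at (φ, λ) is (−sin λ, cos λ, 0), so ΔE = −sin(120.1649°)·493.4 + cos(120.1649°)·(-498.1) = -176.29 m.
The local north axis is (−sin φ cos λ, −sin φ sin λ, cos φ), giving ΔN = 195.831 + 340.156 + 369.253 = 905.24 m.
Horizontal magnitude = √(ΔE² + ΔN²) = √((-176.29)² + 905.24²) = 922.25 m.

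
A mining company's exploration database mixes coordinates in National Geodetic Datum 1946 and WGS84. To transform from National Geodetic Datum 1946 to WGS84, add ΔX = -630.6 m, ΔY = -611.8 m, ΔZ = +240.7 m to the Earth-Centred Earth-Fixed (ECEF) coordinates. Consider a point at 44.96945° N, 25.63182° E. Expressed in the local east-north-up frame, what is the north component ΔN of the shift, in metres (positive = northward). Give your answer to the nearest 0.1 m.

The local north axis is (−sin φ cos λ, −sin φ sin λ, cos φ), giving ΔN = 401.807 + 187.041 + 170.291 = 759.14 m.

ΔN = 759.1 m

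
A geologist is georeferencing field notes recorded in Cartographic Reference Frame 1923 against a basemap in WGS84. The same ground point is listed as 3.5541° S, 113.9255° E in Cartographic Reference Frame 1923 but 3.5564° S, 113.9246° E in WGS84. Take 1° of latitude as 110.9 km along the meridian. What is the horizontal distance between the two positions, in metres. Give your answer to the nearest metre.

274 m

Δφ = -3.5564° − -3.5541° = -0.0023°; Δλ = 113.9246° − 113.9255° = -0.0009°.
ΔN = Δφ × 110900 = -255.1 m; ΔE = Δλ × 110900 × cos(-3.5541°) = -0.0009 × 110900 × 0.998077 = -99.6 m.
Distance = √(ΔE² + ΔN²) = √((-99.6)² + (-255.1)²) = 273.8 m.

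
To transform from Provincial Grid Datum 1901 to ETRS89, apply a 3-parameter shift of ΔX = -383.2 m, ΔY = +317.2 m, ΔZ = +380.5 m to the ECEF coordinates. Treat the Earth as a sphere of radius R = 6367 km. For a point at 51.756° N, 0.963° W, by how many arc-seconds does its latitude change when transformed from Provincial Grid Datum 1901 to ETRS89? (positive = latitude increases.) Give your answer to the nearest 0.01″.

Δφ = 17.51″

sin φ = 0.785382, cos φ = 0.619012, sin λ = -0.016807, cos λ = 0.999859.
North component: ΔN = −sin φ cos λ·ΔX − sin φ sin λ·ΔY + cos φ·ΔZ = −(0.785382)(0.999859)(-383.2) − (0.785382)(-0.016807)(317.2) + (0.619012)(380.5) = 540.64 m.
1° of latitude spans πR/180 = 111125 m, so Δφ = 540.64 / 111125 × 3600 = 17.514″.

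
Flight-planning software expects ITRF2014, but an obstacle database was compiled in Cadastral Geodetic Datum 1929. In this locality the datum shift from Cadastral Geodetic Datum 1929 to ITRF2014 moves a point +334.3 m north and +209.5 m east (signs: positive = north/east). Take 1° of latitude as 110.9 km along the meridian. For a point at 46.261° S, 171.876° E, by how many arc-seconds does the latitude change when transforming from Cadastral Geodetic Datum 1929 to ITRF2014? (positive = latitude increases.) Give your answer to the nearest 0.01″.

Δφ = 10.85″

1° of latitude = 110.9 km, so Δφ = 334.3 / 110900 = 0.0030144° = 10.852″.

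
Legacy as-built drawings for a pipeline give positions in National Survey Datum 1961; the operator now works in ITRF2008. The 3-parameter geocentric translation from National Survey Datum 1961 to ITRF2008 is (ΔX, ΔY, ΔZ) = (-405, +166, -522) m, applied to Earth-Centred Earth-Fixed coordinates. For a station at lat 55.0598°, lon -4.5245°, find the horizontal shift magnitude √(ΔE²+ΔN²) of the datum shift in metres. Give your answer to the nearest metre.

The local east axis at (φ, λ) is (−sin λ, cos λ, 0), so ΔE = −sin(-4.5245°)·(-405) + cos(-4.5245°)·166 = 133.53 m.
The local north axis is (−sin φ cos λ, −sin φ sin λ, cos φ), giving ΔN = 330.964 + 10.735 − 298.960 = 42.74 m.
Horizontal magnitude = √(ΔE² + ΔN²) = √(133.53² + 42.74²) = 140.21 m.

140 m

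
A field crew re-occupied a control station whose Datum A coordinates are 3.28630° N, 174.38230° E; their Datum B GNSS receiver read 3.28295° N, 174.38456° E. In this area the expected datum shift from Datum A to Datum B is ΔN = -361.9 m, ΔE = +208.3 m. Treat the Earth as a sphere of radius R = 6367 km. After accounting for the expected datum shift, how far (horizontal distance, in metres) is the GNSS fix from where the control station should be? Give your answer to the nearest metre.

Observed coordinate differences: Δφ = -0.00335°, Δλ = +0.00226°.
Converting to metres (1° lat = 111125 m, cos φ = 0.998356): observed ΔN = -372.3 m, observed ΔE = 250.7 m.
Subtracting the expected shift leaves a residual of -372.3 − (-361.9) = -10.4 m north and 250.7 − (208.3) = 42.4 m east.
Residual distance = √((-10.4)² + 42.4²) = 43.7 m.

44 m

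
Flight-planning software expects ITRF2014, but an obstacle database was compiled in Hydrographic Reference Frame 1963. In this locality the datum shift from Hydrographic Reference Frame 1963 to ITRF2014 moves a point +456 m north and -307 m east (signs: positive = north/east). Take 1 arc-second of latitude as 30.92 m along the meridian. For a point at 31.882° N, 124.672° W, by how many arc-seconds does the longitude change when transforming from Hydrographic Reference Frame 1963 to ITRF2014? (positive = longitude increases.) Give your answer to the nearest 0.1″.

Δλ = -11.7″

At latitude 31.882°, cos φ = 0.849138.
1″ of longitude at this latitude = 30.92 × cos φ = 26.2553 m, so Δλ = -307.0 / 26.2553 = -11.693″.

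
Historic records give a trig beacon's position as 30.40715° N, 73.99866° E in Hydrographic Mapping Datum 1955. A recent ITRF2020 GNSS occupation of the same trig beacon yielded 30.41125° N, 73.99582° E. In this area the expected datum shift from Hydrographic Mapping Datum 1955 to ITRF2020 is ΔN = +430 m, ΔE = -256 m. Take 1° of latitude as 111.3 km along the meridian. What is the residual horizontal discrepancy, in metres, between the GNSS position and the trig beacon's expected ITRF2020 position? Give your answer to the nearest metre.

31 m

Observed coordinate differences: Δφ = +0.00410°, Δλ = -0.00284°.
Converting to metres (1° lat = 111300 m, cos φ = 0.862451): observed ΔN = 456.3 m, observed ΔE = -272.6 m.
Subtracting the expected shift leaves a residual of 456.3 − (430) = 26.3 m north and -272.6 − (-256) = -16.6 m east.
Residual distance = √(26.3² + (-16.6)²) = 31.1 m.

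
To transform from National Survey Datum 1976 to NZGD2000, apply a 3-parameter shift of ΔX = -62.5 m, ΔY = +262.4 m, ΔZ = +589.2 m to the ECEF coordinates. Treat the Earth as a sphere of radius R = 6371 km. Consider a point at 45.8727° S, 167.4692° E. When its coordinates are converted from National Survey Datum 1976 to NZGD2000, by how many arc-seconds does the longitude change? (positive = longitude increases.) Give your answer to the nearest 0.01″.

sin φ = -0.717795, cos φ = 0.696255, sin λ = 0.216964, cos λ = -0.976180.
East component: ΔE = −sin λ·ΔX + cos λ·ΔY = −(0.216964)(-62.5) + (-0.976180)(262.4) = -242.59 m.
1° of latitude spans πR/180 = 111195 m; at latitude φ, 1° of longitude spans that × cos φ = 77420.0 m, so Δλ = -242.59 / 77420.0 × 3600 = -11.280″.

Δλ = -11.28″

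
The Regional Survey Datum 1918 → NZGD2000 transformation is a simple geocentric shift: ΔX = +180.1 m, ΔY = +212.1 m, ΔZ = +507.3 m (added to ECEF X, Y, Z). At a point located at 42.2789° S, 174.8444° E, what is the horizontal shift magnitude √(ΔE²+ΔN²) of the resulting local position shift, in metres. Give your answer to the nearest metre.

The local east axis at (φ, λ) is (−sin λ, cos λ, 0), so ΔE = −sin(174.8444°)·180.1 + cos(174.8444°)·212.1 = -227.43 m.
The local north axis is (−sin φ cos λ, −sin φ sin λ, cos φ), giving ΔN = -120.670 + 12.822 + 375.341 = 267.49 m.
Horizontal magnitude = √(ΔE² + ΔN²) = √((-227.43)² + 267.49²) = 351.10 m.

351 m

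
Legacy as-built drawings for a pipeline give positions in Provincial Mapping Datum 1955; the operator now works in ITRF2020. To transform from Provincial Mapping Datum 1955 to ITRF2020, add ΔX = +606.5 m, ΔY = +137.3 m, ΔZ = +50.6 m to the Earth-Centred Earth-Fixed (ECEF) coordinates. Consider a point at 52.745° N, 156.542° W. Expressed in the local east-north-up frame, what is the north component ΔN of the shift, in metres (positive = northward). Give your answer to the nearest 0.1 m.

The local north axis is (−sin φ cos λ, −sin φ sin λ, cos φ), giving ΔN = 442.845 + 43.503 + 30.631 = 516.98 m.

ΔN = 517.0 m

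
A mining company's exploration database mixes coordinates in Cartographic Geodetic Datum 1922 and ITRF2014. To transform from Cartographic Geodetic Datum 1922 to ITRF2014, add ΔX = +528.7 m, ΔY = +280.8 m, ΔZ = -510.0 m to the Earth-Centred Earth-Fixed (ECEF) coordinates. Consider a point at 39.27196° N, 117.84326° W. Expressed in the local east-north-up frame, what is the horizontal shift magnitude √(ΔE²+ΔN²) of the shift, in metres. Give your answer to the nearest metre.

346 m

The local east axis at (φ, λ) is (−sin λ, cos λ, 0), so ΔE = −sin(-117.84326°)·528.7 + cos(-117.84326°)·280.8 = 336.34 m.
The local north axis is (−sin φ cos λ, −sin φ sin λ, cos φ), giving ΔN = 156.308 + 157.169 − 394.817 = -81.34 m.
Horizontal magnitude = √(ΔE² + ΔN²) = √(336.34² + (-81.34)²) = 346.04 m.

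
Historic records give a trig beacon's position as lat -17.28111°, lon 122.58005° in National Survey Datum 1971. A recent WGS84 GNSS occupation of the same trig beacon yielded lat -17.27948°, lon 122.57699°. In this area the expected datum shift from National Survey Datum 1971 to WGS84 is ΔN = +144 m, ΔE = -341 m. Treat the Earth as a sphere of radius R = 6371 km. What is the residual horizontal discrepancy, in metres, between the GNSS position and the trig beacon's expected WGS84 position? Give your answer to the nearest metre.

Observed coordinate differences: Δφ = +0.00163°, Δλ = -0.00306°.
Converting to metres (1° lat = 111195 m, cos φ = 0.954859): observed ΔN = 181.2 m, observed ΔE = -324.9 m.
Subtracting the expected shift leaves a residual of 181.2 − (144) = 37.2 m north and -324.9 − (-341) = 16.1 m east.
Residual distance = √(37.2² + 16.1²) = 40.6 m.

41 m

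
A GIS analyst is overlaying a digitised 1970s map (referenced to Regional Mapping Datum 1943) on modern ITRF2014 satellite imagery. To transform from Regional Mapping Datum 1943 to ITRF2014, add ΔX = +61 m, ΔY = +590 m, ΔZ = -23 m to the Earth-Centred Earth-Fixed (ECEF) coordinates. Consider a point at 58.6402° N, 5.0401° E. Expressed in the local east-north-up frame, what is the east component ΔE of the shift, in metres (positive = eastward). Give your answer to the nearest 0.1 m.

The local east axis at (φ, λ) is (−sin λ, cos λ, 0), so ΔE = −sin(5.0401°)·61 + cos(5.0401°)·590 = 582.36 m.

ΔE = 582.4 m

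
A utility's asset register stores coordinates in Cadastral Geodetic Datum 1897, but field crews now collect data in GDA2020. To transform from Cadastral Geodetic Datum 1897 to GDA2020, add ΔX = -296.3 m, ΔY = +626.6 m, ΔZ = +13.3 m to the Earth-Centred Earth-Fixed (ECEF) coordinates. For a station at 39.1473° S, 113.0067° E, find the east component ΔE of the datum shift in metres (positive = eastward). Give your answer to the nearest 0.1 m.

At φ = -39.1473°, λ = 113.0067°: sin φ = -0.631316, cos φ = 0.775525, sin λ = 0.920459, cos λ = -0.390839.
ΔE = −sin λ·ΔX + cos λ·ΔY = −(0.920459)·(-296.3) + (-0.390839)·(626.6) = 27.83 m.

ΔE = 27.8 m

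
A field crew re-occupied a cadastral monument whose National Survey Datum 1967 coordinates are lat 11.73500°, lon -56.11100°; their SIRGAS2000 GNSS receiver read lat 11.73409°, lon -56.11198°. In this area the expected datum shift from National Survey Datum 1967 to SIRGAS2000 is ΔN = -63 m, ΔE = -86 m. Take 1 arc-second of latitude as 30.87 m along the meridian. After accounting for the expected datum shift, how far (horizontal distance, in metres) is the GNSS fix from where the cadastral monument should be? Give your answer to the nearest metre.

Observed coordinate differences: Δφ = -0.00091°, Δλ = -0.00098°.
Converting to metres (1° lat = 111132 m, cos φ = 0.979099): observed ΔN = -101.1 m, observed ΔE = -106.6 m.
Subtracting the expected shift leaves a residual of -101.1 − (-63) = -38.1 m north and -106.6 − (-86) = -20.6 m east.
Residual distance = √((-38.1)² + (-20.6)²) = 43.4 m.

43 m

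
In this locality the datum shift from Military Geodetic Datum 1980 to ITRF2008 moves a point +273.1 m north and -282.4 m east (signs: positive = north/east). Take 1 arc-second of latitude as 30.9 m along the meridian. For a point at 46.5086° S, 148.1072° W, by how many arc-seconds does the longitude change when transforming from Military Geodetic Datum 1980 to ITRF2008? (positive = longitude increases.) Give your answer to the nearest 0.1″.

At latitude -46.5086°, cos φ = 0.688246.
1″ of longitude at this latitude = 30.90 × cos φ = 21.2668 m, so Δλ = -282.4 / 21.2668 = -13.279″.

Δλ = -13.3″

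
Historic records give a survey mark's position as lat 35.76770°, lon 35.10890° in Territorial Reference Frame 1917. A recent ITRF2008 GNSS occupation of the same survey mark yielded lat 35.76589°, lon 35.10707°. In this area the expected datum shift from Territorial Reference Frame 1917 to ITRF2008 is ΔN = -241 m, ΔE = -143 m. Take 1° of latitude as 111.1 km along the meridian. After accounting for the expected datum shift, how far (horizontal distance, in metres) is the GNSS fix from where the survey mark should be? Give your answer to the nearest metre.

Observed coordinate differences: Δφ = -0.00181°, Δλ = -0.00183°.
Converting to metres (1° lat = 111100 m, cos φ = 0.811393): observed ΔN = -201.1 m, observed ΔE = -165.0 m.
Subtracting the expected shift leaves a residual of -201.1 − (-241) = 39.9 m north and -165.0 − (-143) = -22.0 m east.
Residual distance = √(39.9² + (-22.0)²) = 45.6 m.

46 m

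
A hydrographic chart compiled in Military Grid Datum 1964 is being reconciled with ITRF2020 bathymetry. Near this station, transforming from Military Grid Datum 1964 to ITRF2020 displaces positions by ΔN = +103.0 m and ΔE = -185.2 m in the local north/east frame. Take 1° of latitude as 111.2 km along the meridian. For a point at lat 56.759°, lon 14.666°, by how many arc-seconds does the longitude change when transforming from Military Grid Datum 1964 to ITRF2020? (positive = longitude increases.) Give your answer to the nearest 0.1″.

Δλ = -10.9″

At latitude 56.759°, cos φ = 0.548162.
1° of longitude at this latitude = 111.2 × cos φ = 60.96 km, so Δλ = -185.2 / 60955.6 = -0.0030383° = -10.938″.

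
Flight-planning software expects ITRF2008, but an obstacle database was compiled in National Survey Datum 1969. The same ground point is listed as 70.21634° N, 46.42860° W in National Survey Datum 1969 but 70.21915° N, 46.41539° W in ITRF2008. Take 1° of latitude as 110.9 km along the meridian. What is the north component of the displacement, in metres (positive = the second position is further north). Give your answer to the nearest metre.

ΔN = 312 m

Δφ = 70.21915° − 70.21634° = +0.00281°; Δλ = -46.41539° − -46.42860° = +0.01321°.
ΔN = Δφ × 110900 = 311.6 m; ΔE = Δλ × 110900 × cos(70.21634°) = +0.01321 × 110900 × 0.338470 = 495.9 m.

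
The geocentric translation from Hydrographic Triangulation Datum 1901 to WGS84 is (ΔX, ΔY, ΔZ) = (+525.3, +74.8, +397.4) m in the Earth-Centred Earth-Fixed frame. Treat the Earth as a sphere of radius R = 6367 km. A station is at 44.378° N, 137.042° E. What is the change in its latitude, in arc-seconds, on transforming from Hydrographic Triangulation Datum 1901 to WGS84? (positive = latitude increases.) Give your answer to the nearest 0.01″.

sin φ = 0.699389, cos φ = 0.714741, sin λ = 0.681462, cos λ = -0.731853.
North component: ΔN = −sin φ cos λ·ΔX − sin φ sin λ·ΔY + cos φ·ΔZ = −(0.699389)(-0.731853)(525.3) − (0.699389)(0.681462)(74.8) + (0.714741)(397.4) = 517.26 m.
1° of latitude spans πR/180 = 111125 m, so Δφ = 517.26 / 111125 × 3600 = 16.757″.

Δφ = 16.76″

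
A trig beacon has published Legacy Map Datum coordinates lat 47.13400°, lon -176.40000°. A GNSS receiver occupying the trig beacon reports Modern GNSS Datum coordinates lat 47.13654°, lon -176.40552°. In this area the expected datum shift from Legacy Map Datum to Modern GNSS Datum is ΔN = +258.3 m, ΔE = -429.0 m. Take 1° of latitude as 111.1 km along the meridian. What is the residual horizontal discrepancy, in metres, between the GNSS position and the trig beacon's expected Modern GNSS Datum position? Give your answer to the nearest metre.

27 m

Observed coordinate differences: Δφ = +0.00254°, Δλ = -0.00552°.
Converting to metres (1° lat = 111100 m, cos φ = 0.680286): observed ΔN = 282.2 m, observed ΔE = -417.2 m.
Subtracting the expected shift leaves a residual of 282.2 − (258.3) = 23.9 m north and -417.2 − (-429.0) = 11.8 m east.
Residual distance = √(23.9² + 11.8²) = 26.6 m.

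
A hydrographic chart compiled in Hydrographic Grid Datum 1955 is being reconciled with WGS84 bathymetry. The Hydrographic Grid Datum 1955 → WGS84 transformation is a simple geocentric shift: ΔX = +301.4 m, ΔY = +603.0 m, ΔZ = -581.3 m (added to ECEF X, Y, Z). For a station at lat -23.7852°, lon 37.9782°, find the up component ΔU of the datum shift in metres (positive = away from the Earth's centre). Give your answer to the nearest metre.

At φ = -23.7852°, λ = 37.9782°: sin φ = -0.403309, cos φ = 0.915064, sin λ = 0.615362, cos λ = 0.788245.
ΔU = cos φ cos λ·ΔX + cos φ sin λ·ΔY + sin φ·ΔZ = (0.915064)(0.788245)(301.4) + (0.915064)(0.615362)(603.0) + (-0.403309)(-581.3) = 791.39 m.

ΔU = 791 m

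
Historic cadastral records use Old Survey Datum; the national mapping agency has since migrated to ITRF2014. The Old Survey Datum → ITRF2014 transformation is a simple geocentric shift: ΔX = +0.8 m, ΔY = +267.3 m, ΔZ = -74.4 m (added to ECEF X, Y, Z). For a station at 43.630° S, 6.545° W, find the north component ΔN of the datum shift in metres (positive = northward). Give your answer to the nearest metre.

At φ = -43.630°, λ = -6.545°: sin φ = -0.689999, cos φ = 0.723811, sin λ = -0.113984, cos λ = 0.993483.
ΔN = −sin φ cos λ·ΔX − sin φ sin λ·ΔY + cos φ·ΔZ = −(-0.689999)(0.993483)(0.8) − (-0.689999)(-0.113984)(267.3) + (0.723811)(-74.4) = -74.33 m.

ΔN = -74 m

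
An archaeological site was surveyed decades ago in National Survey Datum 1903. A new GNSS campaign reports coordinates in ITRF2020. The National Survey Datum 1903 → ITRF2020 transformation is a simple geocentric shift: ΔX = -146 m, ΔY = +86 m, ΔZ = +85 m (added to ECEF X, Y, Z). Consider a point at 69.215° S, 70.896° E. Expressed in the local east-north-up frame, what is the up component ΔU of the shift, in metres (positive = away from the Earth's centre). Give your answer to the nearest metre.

ΔU = -68 m

The local up (radial) axis is (cos φ cos λ, cos φ sin λ, sin φ), giving ΔU = -16.957 + 28.837 − 79.468 = -67.59 m.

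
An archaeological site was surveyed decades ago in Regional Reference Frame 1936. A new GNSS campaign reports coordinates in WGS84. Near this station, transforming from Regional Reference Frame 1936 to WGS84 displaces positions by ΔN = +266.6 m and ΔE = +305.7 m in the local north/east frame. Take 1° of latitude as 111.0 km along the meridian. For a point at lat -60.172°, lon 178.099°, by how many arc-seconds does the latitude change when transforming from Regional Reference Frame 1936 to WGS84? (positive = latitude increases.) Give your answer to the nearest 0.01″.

1° of latitude = 111.0 km, so Δφ = 266.6 / 111000 = 0.0024018° = 8.646″.

Δφ = 8.65″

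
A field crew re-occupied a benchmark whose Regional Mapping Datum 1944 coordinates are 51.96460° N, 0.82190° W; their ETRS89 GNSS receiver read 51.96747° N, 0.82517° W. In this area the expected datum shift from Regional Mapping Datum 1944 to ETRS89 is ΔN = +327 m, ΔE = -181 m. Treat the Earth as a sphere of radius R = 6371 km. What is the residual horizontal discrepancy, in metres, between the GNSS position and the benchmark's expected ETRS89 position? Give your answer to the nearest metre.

44 m

Observed coordinate differences: Δφ = +0.00287°, Δλ = -0.00327°.
Converting to metres (1° lat = 111195 m, cos φ = 0.616148): observed ΔN = 319.1 m, observed ΔE = -224.0 m.
Subtracting the expected shift leaves a residual of 319.1 − (327) = -7.9 m north and -224.0 − (-181) = -43.0 m east.
Residual distance = √((-7.9)² + (-43.0)²) = 43.7 m.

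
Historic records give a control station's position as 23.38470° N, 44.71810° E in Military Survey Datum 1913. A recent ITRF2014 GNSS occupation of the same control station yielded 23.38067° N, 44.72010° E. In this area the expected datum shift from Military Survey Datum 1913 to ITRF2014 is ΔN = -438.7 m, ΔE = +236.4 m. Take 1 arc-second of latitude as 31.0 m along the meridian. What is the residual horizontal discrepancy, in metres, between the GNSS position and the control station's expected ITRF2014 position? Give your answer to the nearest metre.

Observed coordinate differences: Δφ = -0.00403°, Δλ = +0.00200°.
Converting to metres (1° lat = 111600 m, cos φ = 0.917861): observed ΔN = -449.7 m, observed ΔE = 204.9 m.
Subtracting the expected shift leaves a residual of -449.7 − (-438.7) = -11.0 m north and 204.9 − (236.4) = -31.5 m east.
Residual distance = √((-11.0)² + (-31.5)²) = 33.4 m.

33 m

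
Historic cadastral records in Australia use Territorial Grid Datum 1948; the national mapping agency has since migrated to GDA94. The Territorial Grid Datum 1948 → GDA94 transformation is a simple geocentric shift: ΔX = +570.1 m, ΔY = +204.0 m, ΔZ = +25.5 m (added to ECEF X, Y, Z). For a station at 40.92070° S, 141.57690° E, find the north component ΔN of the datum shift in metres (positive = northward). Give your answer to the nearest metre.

At φ = -40.92070°, λ = 141.57690°: sin φ = -0.655014, cos φ = 0.755617, sin λ = 0.621464, cos λ = -0.783443.
ΔN = −sin φ cos λ·ΔX − sin φ sin λ·ΔY + cos φ·ΔZ = −(-0.655014)(-0.783443)(570.1) − (-0.655014)(0.621464)(204.0) + (0.755617)(25.5) = -190.25 m.

ΔN = -190 m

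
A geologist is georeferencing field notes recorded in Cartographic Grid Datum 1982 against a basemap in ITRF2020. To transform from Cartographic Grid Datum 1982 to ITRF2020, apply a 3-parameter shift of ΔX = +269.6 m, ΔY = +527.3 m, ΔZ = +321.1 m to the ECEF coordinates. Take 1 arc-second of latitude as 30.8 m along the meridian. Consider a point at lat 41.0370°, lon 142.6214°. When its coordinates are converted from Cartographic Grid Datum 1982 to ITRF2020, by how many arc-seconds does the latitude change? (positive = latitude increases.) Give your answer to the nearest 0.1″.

Δφ = 5.6″

sin φ = 0.656546, cos φ = 0.754286, sin λ = 0.607079, cos λ = -0.794641.
North component: ΔN = −sin φ cos λ·ΔX − sin φ sin λ·ΔY + cos φ·ΔZ = −(0.656546)(-0.794641)(269.6) − (0.656546)(0.607079)(527.3) + (0.754286)(321.1) = 172.69 m.
1° of latitude spans 3600 × 30.80 = 110880 m, so Δφ = 172.69 / 110880 × 3600 = 5.607″.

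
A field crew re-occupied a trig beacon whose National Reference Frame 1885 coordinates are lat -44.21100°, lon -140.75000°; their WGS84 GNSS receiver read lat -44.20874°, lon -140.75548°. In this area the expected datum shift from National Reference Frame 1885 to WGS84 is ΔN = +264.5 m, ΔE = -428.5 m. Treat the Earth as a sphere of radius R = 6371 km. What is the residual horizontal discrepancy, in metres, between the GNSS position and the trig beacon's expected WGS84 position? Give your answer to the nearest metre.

Observed coordinate differences: Δφ = +0.00226°, Δλ = -0.00548°.
Converting to metres (1° lat = 111195 m, cos φ = 0.716777): observed ΔN = 251.3 m, observed ΔE = -436.8 m.
Subtracting the expected shift leaves a residual of 251.3 − (264.5) = -13.2 m north and -436.8 − (-428.5) = -8.3 m east.
Residual distance = √((-13.2)² + (-8.3)²) = 15.6 m.

16 m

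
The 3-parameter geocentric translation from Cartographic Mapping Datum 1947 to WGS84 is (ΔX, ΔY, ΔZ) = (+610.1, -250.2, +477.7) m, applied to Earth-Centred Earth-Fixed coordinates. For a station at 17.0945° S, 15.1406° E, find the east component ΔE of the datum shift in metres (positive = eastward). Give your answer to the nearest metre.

ΔE = -401 m

At φ = -17.0945°, λ = 15.1406°: sin φ = -0.293949, cos φ = 0.955821, sin λ = 0.261189, cos λ = 0.965288.
ΔE = −sin λ·ΔX + cos λ·ΔY = −(0.261189)·(610.1) + (0.965288)·(-250.2) = -400.87 m.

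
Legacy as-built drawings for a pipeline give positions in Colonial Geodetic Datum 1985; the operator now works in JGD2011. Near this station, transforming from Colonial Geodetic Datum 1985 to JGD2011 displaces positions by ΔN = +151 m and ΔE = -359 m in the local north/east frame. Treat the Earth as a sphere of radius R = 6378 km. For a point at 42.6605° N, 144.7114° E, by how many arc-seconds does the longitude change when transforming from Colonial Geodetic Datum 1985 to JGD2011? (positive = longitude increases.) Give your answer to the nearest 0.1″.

At latitude 42.6605°, cos φ = 0.735382.
One radian of longitude at latitude φ spans R cos φ, so Δλ = ΔE / (R cos φ) = -359.0 / (6378000 × 0.735382) = -7.6542e-05 rad = -15.788″.

Δλ = -15.8″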